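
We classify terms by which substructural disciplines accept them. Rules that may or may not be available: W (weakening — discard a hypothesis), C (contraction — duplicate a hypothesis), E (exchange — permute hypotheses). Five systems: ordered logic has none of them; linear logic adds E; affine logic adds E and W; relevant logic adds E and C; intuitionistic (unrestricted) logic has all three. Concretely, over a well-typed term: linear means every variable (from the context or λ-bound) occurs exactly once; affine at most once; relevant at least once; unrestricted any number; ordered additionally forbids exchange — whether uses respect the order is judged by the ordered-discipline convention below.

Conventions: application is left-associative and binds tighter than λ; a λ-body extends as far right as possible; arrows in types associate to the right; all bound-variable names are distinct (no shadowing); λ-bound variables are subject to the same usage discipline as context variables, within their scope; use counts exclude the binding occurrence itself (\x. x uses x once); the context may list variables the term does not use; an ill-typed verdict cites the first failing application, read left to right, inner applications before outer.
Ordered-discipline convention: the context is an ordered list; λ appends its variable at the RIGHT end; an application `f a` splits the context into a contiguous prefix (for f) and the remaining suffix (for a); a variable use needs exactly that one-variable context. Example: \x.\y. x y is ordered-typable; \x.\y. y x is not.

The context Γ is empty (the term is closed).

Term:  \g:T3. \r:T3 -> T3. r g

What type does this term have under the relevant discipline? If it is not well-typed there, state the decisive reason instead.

term : T3 -> (T3 -> T3) -> T3
use counts: g (bound) ×1; r (bound) ×1
order of uses: r, g
typing: ✓ — T3 -> (T3 -> T3) -> T3
across the five disciplines: ordered ✗; linear ✓; affine ✓; relevant ✓; unrestricted ✓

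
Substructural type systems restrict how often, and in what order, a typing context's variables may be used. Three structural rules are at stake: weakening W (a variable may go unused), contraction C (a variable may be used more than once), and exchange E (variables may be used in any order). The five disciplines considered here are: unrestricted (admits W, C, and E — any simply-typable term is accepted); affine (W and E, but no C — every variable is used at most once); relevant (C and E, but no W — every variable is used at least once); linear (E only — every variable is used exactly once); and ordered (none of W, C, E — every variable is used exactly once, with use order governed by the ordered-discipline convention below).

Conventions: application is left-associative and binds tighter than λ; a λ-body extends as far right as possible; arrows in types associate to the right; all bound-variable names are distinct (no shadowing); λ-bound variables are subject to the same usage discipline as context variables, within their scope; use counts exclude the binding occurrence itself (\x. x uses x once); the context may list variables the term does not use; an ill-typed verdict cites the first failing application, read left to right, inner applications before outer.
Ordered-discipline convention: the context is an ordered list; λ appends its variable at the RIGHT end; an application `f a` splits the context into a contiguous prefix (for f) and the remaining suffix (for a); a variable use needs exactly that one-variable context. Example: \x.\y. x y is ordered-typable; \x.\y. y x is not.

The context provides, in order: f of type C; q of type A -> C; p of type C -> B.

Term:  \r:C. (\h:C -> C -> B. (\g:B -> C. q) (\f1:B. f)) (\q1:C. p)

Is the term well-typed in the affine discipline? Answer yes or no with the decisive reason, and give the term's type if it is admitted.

yes — at most one use each (f, q, p, r, h, g, f1, q1); term : C -> A -> C
use counts: f ×1, q ×1, p ×1, r (bound) ×0, h (bound) ×0, g (bound) ×0, f1 (bound) ×0, q1 (bound) ×0
left-to-right use order: q, f, p
typing: ✓ — C -> A -> C
summary: ordered ✗ | linear ✗ | affine ✓ | relevant ✗ | unrestricted ✓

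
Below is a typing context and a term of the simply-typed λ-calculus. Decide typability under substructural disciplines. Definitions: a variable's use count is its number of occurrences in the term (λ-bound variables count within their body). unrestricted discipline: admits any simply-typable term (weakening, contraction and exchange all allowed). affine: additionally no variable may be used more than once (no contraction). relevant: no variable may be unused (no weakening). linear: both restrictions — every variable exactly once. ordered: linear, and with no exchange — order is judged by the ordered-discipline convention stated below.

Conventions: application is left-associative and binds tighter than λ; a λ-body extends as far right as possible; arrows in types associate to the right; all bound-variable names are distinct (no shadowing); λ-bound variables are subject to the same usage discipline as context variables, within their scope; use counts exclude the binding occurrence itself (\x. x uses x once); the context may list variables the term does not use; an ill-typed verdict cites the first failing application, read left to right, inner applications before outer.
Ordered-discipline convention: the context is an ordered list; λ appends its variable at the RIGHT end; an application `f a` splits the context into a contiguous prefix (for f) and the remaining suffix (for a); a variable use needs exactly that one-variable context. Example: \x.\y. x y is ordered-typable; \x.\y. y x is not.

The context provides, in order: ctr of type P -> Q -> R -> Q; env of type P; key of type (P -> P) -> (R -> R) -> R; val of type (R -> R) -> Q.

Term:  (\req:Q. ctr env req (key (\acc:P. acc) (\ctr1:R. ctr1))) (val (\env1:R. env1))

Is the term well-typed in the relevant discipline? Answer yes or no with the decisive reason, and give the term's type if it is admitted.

yes — ctr, env, key, val, req, acc, ctr1, env1: all used, weakening unneeded; term : Q
usage: ctr=1; env=1; key=1; val=1; req [bound]=1; acc [bound]=1; ctr1 [bound]=1; env1 [bound]=1
use order (left to right): ctr, env, req, key, acc, ctr1, val, env1
typing: ✓ — Q
per-discipline verdicts: ordered ✗ · linear ✓ · affine ✓ · relevant ✓ · unrestricted ✓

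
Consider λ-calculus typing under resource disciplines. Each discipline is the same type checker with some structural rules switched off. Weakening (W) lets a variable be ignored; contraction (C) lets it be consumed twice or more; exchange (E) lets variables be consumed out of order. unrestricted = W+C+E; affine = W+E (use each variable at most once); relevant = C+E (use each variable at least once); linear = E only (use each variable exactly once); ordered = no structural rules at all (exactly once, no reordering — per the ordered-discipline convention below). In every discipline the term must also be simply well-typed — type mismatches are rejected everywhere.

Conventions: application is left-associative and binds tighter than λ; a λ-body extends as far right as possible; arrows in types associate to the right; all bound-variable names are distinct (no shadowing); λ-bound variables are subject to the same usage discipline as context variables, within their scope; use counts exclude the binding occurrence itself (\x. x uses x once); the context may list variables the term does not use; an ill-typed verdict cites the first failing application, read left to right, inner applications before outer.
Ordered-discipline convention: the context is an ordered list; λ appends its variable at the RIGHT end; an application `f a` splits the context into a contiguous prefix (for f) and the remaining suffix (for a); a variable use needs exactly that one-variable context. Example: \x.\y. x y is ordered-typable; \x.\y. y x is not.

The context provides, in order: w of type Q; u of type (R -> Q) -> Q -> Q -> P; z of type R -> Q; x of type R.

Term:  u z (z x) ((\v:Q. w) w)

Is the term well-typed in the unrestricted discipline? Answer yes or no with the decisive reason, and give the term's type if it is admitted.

yes — simply typable at P; W, C, E all held; term : P
counts: w: 2, u: 1, z: 2, x: 1, v (bound): 0
left-to-right use order: u, z, z, x, w, w
typing: ✓ — P
all disciplines: ordered ✗ · linear ✗ · affine ✗ · relevant ✗ · unrestricted ✓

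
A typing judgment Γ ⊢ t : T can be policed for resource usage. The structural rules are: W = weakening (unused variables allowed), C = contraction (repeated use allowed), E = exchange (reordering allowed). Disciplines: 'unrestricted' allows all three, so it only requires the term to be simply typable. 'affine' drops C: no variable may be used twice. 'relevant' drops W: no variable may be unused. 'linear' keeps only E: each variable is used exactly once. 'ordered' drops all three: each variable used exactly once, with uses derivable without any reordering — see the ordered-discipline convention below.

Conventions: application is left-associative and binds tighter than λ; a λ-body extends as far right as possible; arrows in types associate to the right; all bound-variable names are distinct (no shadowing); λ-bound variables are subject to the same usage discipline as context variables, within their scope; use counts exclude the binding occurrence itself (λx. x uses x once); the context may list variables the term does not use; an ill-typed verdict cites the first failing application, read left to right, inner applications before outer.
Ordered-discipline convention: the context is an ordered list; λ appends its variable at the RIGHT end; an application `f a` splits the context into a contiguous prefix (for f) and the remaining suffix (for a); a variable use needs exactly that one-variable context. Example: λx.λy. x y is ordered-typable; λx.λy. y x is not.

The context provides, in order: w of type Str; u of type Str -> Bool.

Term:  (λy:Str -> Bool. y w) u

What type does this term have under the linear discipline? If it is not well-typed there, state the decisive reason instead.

term : Bool
variable uses: w=1; u=1; y (bound)=1
left-to-right use order: y, w, u
typing: the term checks, with type Bool
per-discipline verdicts: ordered ✗; linear ✓; affine ✓; relevant ✓; unrestricted ✓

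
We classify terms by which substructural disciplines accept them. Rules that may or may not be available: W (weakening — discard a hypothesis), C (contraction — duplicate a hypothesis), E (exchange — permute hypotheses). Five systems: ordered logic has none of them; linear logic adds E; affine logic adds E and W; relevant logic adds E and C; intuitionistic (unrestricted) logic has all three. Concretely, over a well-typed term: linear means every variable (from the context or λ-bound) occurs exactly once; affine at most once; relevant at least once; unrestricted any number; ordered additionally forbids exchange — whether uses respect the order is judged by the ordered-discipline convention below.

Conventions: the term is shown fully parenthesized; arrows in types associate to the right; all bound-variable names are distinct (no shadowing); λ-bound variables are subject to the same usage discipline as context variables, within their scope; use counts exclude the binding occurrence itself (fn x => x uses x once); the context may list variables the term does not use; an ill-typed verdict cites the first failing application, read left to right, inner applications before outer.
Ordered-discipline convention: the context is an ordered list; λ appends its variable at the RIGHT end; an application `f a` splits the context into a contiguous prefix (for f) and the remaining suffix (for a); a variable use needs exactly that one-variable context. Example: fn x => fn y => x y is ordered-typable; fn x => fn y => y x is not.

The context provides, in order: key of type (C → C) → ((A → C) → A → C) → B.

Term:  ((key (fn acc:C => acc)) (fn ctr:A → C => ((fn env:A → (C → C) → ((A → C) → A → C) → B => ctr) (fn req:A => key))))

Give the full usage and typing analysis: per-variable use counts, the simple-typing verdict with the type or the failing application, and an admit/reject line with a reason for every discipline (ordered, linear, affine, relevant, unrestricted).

use counts: key=2, acc [bound]=1, ctr [bound]=1, env [bound]=0, req [bound]=0
use order (left to right): key, acc, ctr, key
typing: well-typed at B
ordered ✗ (uses contraction: key ×2; env, req never used (weakening))
linear ✗ (uses contraction: key ×2; env, req never used (weakening))
affine ✗ (uses contraction: key ×2)
relevant ✗ (env, req never used (weakening))
unrestricted ✓ (simply typable at B; W, C, E all held)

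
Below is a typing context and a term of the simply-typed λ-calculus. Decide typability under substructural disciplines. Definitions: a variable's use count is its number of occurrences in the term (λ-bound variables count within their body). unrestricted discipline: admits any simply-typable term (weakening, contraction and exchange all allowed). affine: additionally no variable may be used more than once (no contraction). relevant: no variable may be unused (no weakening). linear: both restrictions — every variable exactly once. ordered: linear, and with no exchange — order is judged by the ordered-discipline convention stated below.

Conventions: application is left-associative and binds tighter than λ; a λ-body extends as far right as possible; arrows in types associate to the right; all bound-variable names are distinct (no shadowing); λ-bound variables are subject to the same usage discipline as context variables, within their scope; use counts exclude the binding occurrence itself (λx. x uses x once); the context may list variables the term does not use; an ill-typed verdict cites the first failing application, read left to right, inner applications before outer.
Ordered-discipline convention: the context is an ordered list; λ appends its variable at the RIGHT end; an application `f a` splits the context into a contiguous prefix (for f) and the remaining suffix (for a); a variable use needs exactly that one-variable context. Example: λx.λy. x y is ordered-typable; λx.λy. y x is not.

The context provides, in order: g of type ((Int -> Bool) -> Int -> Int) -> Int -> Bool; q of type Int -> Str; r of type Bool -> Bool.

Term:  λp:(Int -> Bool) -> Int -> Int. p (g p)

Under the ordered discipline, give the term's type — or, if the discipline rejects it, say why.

not well-typed under ordered — p ×2 used more than once (contraction); q, r left unused
use counts: g: 1×; q: 0×; r: 0×; p (λ-bound): 2×
use order (left to right): p, g, p
typing: the term checks, with type ((Int -> Bool) -> Int -> Int) -> Int -> Int
per-discipline verdicts: ordered ✗ | linear ✗ | affine ✗ | relevant ✗ | unrestricted ✓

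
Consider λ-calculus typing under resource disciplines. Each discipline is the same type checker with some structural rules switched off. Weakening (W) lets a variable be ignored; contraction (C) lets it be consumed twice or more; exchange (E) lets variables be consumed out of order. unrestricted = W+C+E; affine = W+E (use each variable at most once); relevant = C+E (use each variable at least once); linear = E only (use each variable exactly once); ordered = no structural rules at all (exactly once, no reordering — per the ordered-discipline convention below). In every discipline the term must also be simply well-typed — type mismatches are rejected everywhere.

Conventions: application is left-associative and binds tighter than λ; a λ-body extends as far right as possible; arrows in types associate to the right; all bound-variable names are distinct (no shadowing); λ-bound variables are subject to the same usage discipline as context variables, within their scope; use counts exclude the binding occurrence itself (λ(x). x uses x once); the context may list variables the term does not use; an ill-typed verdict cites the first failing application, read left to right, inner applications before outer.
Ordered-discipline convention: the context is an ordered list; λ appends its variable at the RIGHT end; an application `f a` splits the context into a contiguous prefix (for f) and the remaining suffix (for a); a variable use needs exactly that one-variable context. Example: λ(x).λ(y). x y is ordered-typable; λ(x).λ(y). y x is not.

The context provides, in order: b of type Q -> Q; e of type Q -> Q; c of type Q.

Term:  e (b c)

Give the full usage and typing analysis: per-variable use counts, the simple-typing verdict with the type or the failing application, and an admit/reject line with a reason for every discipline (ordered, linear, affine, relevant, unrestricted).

use counts: b: 1×; e: 1×; c: 1×
left-to-right use order: e, b, c
typing: well-typed — term : Q
ordered ✗ (no contiguous prefix/suffix split fits e, b, c)
linear ✓ (single use per variable (b, e, c))
affine ✓ (at most one use each (b, e, c))
relevant ✓ (at least one use each (b, e, c))
unrestricted ✓ (simply typable at Q; W, C, E all held)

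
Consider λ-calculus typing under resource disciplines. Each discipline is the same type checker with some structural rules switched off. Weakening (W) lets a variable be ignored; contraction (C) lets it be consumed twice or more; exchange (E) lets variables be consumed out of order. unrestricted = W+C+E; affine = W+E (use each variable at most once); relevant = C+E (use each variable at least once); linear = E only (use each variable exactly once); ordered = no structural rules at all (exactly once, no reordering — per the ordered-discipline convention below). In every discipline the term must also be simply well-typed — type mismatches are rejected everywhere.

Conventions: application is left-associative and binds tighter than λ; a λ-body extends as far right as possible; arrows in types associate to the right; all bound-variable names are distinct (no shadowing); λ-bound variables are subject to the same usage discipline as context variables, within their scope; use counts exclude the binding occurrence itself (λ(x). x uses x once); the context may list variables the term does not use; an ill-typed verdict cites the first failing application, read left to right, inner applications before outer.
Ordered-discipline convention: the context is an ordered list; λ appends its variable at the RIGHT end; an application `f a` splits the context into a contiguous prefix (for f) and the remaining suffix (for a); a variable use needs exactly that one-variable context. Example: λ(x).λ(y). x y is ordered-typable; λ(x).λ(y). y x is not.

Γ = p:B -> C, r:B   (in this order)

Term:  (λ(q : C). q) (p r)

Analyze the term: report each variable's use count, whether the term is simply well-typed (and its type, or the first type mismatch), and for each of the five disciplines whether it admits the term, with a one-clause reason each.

variable uses: p=1, r=1, q (bound)=1
use order (left to right): q, p, r
typing: well-typed at C
ordered ✓ (single-use (p, r, q), ordered derivation ok)
linear ✓ (p, r, q: one use apiece)
affine ✓ (no duplicate uses among p, r, q)
relevant ✓ (at least one use each (p, r, q))
unrestricted ✓ (well-typed at C; no restrictions here)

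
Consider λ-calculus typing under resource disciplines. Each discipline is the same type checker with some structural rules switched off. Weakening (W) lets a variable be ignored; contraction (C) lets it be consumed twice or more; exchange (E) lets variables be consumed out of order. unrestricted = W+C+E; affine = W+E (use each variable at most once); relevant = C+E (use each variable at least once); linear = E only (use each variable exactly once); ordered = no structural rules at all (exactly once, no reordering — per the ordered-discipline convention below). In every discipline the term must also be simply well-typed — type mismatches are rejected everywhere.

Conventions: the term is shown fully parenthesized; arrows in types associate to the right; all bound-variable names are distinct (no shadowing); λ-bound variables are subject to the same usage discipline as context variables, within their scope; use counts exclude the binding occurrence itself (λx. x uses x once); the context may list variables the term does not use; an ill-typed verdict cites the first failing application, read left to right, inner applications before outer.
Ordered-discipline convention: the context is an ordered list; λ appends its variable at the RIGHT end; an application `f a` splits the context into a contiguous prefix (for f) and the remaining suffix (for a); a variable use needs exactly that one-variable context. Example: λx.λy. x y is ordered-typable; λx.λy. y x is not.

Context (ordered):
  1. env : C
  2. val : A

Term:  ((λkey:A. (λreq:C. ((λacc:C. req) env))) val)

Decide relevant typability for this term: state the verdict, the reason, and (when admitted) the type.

no — unused: key, acc — weakening required
use counts: env: 1, val: 1, key (λ-bound): 0, req (λ-bound): 1, acc (λ-bound): 0
left-to-right use order: req, env, val
typing: well-typed — term : C → C
all disciplines: ordered ✗ | linear ✗ | affine ✓ | relevant ✗ | unrestricted ✓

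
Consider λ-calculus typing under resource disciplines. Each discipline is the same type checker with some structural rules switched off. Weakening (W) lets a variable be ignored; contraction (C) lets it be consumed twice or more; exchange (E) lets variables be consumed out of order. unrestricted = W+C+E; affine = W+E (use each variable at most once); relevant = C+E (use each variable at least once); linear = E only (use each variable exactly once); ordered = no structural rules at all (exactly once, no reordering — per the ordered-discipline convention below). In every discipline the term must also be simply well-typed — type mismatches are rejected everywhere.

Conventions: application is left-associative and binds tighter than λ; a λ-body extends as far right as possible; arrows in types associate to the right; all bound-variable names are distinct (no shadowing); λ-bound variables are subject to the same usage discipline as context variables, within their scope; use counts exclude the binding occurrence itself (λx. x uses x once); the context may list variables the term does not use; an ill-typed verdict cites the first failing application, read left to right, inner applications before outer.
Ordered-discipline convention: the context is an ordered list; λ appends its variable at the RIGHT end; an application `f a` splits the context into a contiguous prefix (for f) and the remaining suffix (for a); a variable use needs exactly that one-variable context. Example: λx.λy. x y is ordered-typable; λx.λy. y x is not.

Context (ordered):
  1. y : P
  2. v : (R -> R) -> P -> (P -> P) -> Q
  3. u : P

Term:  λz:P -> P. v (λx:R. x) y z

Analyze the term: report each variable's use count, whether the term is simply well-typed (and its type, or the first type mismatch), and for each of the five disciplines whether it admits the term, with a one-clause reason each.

usage: y: 1; v: 1; u: 0; z [bound]: 1; x [bound]: 1
order of uses: v, x, y, z
typing: ✓ — (P -> P) -> Q
ordered: ✗, u never used (weakening)
linear: ✗, u never used (weakening)
affine: ✓, at most one use each (y, v, u, z, x)
relevant: ✗, u never used (weakening)
unrestricted: ✓, simply typable at (P -> P) -> Q; W, C, E all held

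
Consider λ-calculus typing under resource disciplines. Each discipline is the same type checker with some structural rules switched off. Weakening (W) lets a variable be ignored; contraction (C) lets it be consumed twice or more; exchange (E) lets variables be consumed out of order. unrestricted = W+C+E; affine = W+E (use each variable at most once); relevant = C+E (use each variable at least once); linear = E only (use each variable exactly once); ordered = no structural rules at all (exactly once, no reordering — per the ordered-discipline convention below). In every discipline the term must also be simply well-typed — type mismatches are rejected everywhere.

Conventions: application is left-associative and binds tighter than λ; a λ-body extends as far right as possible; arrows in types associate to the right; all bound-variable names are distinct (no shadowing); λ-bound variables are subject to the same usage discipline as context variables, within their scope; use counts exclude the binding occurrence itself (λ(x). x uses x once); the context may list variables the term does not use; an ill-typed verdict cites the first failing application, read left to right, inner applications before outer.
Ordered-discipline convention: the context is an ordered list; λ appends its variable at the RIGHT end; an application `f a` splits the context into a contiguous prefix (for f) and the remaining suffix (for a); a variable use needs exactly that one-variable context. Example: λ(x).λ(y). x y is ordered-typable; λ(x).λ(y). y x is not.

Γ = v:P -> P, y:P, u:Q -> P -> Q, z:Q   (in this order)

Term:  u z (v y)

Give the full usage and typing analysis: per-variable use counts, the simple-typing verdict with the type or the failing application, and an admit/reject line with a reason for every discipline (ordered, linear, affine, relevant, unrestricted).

counts: v=1, y=1, u=1, z=1
use order (left to right): u, z, v, y
typing: well-typed at Q
ordered ✗ (no ordered split (uses run u, z, v, y))
linear ✓ (single use per variable (v, y, u, z))
affine ✓ (no duplicate uses among v, y, u, z)
relevant ✓ (every one of v, y, u, z appears)
unrestricted ✓ (well-typed at Q; no restrictions here)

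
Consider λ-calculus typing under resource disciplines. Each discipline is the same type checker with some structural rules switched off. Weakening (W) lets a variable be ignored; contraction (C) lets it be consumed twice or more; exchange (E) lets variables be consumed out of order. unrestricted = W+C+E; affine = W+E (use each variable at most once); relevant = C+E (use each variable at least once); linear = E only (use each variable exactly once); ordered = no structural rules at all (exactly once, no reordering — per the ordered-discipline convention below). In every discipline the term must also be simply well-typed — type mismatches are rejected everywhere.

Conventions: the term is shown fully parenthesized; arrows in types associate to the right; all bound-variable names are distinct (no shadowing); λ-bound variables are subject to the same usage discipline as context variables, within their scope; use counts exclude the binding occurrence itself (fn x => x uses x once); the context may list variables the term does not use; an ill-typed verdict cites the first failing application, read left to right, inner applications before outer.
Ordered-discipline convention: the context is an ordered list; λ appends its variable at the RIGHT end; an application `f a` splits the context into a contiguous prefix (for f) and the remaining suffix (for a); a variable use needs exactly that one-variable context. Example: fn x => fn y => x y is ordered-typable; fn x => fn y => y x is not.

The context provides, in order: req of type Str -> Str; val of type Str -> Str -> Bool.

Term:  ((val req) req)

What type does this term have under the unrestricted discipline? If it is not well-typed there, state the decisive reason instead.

not well-typed under unrestricted — fails simple typing
use counts: req: 2×; val: 1×
uses in reading order: val, req, req
typing: ill-typed: a function awaiting Str gets Str -> Str
all disciplines: ordered ✗ | linear ✗ | affine ✗ | relevant ✗ | unrestricted ✗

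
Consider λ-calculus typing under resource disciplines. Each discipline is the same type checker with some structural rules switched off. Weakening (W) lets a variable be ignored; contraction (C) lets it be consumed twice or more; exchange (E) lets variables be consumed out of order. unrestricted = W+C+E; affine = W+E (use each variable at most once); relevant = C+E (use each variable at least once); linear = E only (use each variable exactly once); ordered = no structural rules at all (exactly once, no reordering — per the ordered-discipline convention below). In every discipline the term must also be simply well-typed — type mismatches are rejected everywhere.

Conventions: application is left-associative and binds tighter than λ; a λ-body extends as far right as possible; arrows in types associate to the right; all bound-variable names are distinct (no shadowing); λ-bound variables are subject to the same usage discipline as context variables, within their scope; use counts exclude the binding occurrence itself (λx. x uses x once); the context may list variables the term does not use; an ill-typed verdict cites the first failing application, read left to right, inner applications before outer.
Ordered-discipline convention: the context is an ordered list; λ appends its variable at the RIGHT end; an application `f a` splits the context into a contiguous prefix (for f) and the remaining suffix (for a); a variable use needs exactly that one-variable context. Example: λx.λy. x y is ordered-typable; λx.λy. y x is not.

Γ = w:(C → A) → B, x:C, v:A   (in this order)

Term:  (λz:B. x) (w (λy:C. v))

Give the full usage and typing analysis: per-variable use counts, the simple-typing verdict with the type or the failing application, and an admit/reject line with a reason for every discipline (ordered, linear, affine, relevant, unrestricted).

usage: w=1; x=1; v=1; z [bound]=0; y [bound]=0
order of uses: x, w, v
typing: the term checks, with type C
ordered: ✗, z, y left unused
linear: ✗, z, y left unused
affine: ✓, no duplicate uses among w, x, v, z, y
relevant: ✗, z, y left unused
unrestricted: ✓, typability at C is all that's needed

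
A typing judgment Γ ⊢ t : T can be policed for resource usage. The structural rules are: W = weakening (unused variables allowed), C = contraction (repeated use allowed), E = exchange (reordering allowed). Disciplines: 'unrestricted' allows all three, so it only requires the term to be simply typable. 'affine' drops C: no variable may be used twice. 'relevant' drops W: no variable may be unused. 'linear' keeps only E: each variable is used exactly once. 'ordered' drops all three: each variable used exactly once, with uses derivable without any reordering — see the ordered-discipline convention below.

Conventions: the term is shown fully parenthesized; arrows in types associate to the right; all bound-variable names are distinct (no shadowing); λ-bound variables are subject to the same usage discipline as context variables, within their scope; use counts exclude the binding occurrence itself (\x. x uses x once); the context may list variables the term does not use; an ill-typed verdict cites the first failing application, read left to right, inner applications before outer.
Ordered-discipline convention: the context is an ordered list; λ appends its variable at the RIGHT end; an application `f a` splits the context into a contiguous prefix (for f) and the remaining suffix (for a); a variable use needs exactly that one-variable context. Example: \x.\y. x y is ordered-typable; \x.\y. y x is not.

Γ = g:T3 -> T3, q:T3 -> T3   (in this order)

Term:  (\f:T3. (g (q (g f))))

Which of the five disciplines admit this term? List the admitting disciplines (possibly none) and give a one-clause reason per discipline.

admitted in: relevant, unrestricted
usage: g: 2; q: 1; f [bound]: 1
left-to-right use order: g, q, g, f
typing: ✓ — T3 -> T3
ordered: ✗ — uses contraction: g ×2
linear: ✗ — uses contraction: g ×2
affine: ✗ — uses contraction: g ×2
relevant: ✓ — g, q, f: all used, weakening unneeded
unrestricted: ✓ — well-typed at T3 -> T3; no restrictions here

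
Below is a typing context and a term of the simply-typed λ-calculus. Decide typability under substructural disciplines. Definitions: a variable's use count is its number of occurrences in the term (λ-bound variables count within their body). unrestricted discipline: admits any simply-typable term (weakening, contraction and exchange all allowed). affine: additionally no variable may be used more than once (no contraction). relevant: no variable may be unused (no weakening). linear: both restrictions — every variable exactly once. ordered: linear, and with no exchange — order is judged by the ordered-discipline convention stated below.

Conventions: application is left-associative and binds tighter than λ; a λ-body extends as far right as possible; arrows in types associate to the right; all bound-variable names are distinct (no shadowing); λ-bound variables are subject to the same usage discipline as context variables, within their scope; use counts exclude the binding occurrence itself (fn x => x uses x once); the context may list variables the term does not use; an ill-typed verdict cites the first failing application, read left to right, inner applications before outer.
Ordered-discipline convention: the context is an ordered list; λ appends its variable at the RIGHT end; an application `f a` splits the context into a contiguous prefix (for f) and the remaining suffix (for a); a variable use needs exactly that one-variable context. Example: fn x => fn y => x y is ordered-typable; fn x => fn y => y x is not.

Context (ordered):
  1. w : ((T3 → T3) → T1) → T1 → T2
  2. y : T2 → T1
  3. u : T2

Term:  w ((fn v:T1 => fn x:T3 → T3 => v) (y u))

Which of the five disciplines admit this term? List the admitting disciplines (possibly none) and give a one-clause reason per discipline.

admitted by: affine, unrestricted
counts: w: 1; y: 1; u: 1; v (λ-bound): 1; x (λ-bound): 0
uses in reading order: w, v, y, u
typing: well-typed — term : T1 → T2
ordered: ✗, unused: x — weakening required
linear: ✗, unused: x — weakening required
affine: ✓, at most one use each (w, y, u, v, x)
relevant: ✗, unused: x — weakening required
unrestricted: ✓, type-checks (T1 → T2) and nothing is barred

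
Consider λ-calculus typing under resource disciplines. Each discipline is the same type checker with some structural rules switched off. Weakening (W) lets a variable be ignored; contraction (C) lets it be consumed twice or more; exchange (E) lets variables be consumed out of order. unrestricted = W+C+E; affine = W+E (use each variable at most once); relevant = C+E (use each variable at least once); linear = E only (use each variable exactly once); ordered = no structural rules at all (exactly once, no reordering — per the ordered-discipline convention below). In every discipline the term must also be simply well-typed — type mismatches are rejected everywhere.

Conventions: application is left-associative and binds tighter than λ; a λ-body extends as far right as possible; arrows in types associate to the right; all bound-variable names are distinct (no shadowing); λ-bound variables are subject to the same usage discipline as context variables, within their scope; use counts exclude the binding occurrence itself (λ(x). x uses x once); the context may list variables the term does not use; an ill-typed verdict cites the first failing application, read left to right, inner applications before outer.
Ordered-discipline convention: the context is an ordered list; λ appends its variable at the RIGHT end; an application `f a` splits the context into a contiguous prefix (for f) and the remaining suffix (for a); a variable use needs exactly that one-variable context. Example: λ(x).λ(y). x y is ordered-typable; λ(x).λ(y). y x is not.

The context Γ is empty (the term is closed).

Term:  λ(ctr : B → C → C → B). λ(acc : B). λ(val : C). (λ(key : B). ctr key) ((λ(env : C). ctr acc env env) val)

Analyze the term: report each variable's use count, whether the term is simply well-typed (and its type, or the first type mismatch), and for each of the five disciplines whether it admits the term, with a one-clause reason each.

use counts: ctr (bound) ×2, acc (bound) ×1, val (bound) ×1, key (bound) ×1, env (bound) ×2
order of uses: ctr, key, ctr, acc, env, env, val
typing: the term checks, with type (B → C → C → B) → B → C → C → C → B
ordered: ✗ — repeated use of ctr ×2, env ×2
linear: ✗ — repeated use of ctr ×2, env ×2
affine: ✗ — repeated use of ctr ×2, env ×2
relevant: ✓ — none of ctr, acc, val, key, env goes unused
unrestricted: ✓ — simply typable at (B → C → C → B) → B → C → C → C → B; W, C, E all held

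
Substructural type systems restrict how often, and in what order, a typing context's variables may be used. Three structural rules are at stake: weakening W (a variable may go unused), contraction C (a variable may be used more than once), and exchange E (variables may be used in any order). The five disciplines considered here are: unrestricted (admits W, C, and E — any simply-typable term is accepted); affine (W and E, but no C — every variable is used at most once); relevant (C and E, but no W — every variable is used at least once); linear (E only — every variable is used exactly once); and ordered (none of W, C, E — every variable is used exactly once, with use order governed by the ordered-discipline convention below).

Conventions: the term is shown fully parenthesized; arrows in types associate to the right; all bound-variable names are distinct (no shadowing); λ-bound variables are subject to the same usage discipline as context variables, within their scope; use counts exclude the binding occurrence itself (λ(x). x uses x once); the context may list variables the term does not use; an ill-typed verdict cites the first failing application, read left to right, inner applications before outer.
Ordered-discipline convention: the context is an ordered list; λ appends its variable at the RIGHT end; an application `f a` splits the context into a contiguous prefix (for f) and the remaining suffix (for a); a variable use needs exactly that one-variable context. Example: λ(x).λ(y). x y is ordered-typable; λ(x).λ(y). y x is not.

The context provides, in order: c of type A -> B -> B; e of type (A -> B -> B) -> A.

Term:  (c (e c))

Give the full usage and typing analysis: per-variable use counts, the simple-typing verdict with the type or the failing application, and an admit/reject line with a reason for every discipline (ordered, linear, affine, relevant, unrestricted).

usage: c ×2; e ×1
use order (left to right): c, e, c
typing: the term checks, with type B -> B
ordered: ✗ — uses contraction: c ×2
linear: ✗ — uses contraction: c ×2
affine: ✗ — uses contraction: c ×2
relevant: ✓ — none of c, e goes unused
unrestricted: ✓ — type-checks (B -> B) and nothing is barred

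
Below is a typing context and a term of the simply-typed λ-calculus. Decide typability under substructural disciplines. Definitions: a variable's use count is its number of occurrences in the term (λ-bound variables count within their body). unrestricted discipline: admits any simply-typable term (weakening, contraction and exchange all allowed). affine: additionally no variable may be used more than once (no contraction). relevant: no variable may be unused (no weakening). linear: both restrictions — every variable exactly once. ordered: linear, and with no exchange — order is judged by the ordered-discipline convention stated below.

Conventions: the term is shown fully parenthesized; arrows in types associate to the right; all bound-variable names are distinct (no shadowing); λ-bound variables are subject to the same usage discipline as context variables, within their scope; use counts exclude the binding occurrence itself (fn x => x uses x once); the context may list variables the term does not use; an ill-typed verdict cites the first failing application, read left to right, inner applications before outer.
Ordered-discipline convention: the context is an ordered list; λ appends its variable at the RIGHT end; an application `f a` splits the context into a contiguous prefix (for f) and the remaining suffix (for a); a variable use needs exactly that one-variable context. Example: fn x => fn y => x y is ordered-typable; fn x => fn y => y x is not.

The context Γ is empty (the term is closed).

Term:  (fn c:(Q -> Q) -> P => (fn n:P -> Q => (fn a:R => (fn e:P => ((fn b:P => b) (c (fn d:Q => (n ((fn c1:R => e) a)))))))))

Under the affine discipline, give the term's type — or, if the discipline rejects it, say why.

term : ((Q -> Q) -> P) -> (P -> Q) -> R -> P -> P
counts: c (λ-bound): 1, n (λ-bound): 1, a (λ-bound): 1, e (λ-bound): 1, b (λ-bound): 1, d (λ-bound): 0, c1 (λ-bound): 0
left-to-right use order: b, c, n, e, a
typing: ✓ — ((Q -> Q) -> P) -> (P -> Q) -> R -> P -> P
across the five disciplines: ordered ✗, linear ✗, affine ✓, relevant ✗, unrestricted ✓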